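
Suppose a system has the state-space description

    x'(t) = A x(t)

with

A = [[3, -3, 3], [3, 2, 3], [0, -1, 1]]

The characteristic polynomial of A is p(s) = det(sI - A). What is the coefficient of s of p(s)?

Expand det(sI - A) for the 3×3 matrix.
p(s) = s^3 - 6s^2 + 23s - 15.
(Check: constant term = det(-A) = (-1)^3 det A = -15; coefficient of s^2 = -tr A = -6.)
The coefficient of s is 23.

23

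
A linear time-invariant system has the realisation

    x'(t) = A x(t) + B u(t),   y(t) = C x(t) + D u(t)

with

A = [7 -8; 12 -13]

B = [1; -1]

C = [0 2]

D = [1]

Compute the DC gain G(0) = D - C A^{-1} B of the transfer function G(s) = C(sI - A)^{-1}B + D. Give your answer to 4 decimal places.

8.6000

G(0) = C(-A)^{-1}B + D = -C A^{-1} B + D.
det A = 5, so A^{-1} = (1/5)·adj(A) = [[-13/5, 8/5], [-12/5, 7/5]]
A^{-1} B = [-21/5, -19/5]^T
C A^{-1} B = -38/5
G(0) = D - C A^{-1} B = 1 - (-38/5) = 43/5 ≈ 8.6000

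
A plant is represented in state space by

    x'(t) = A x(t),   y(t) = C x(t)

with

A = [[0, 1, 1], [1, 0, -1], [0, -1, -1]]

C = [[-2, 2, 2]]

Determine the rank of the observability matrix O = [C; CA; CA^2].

2

CA = [[2, -4, -6]]
CA^2 = [[-4, 8, 12]]
Observability matrix O = [C; CA; CA^2] = [[-2, 2, 2], [2, -4, -6], [-4, 8, 12]]
The columns c1, c2, c3 of O are linearly dependent: -c1 - 2·c2 + c3 = 0 (check each entry), so rank(O) ≤ 2.
The 2×2 minor from rows 1, 2, columns 1, 2 is (-2)·(-4) - 2·2 = 8 - 4 = 4 ≠ 0, so rank(O) = 2.
rank(O) = 2 < n = 3, so the pair (A, C) is not completely observable.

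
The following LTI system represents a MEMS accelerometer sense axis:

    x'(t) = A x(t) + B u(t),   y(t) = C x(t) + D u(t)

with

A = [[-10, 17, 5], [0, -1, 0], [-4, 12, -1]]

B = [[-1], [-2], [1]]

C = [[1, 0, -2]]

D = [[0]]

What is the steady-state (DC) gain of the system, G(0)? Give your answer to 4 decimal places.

G(0) = C(-A)^{-1}B + D = -C A^{-1} B + D.
det A = -30, so A^{-1} = (1/-30)·adj(A) = [[-1/30, -77/30, -1/6], [0, -1, 0], [2/15, -26/15, -1/3]]
A^{-1} B = [5, 2, 3]^T
C A^{-1} B = -1
G(0) = D - C A^{-1} B = 0 - (-1) = 1

1.0000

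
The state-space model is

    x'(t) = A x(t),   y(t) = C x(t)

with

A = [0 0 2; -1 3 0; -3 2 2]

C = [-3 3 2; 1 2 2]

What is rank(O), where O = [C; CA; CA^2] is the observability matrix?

CA = [[-9, 13, -2], [-8, 10, 6]]
CA^2 = [[-7, 35, -22], [-28, 42, -4]]
Observability matrix O = [C; CA; CA^2] = [[-3, 3, 2], [1, 2, 2], [-9, 13, -2], [-8, 10, 6], [-7, 35, -22], [-28, 42, -4]]
Take the 3×3 submatrix of O formed by rows 1, 2, 3: [[-3, 3, 2], [1, 2, 2], [-9, 13, -2]]. Its determinant is (-3)·(2·(-2) - 2·13) - 3·(1·(-2) - 2·(-9)) + 2·(1·13 - 2·(-9)) = (-3)·(-30) - 3·16 + 2·31 = 104 ≠ 0.
So rank(O) ≥ 3; since O has 3 columns, rank(O) = 3.
rank(O) = 3 = n, so the pair (A, C) is completely observable.

3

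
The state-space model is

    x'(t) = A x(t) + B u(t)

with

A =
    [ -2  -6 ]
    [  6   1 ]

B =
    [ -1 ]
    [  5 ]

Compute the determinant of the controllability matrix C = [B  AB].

AB = [[-28], [-1]]
Controllability matrix C = [B  AB] = [[-1, -28], [5, -1]]
det(C) = (-1)·(-1) - (-28)·5 = 1 - (-140) = 141
Since det(C) ≠ 0, rank(C) = 2 and the system is completely controllable.

141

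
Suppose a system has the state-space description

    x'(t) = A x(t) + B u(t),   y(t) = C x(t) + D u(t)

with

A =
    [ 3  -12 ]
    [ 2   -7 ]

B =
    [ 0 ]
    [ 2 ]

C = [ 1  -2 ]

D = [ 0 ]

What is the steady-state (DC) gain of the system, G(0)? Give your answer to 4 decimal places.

-4.0000

G(0) = C(-A)^{-1}B + D = -C A^{-1} B + D.
det A = 3, so A^{-1} = (1/3)·adj(A) = [[-7/3, 4], [-2/3, 1]]
A^{-1} B = [8, 2]^T
C A^{-1} B = 4
G(0) = D - C A^{-1} B = 0 - (4) = -4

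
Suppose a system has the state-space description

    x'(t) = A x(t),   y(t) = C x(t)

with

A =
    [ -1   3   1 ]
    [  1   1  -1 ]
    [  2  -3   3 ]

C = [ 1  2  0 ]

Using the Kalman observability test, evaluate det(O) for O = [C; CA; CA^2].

CA = [[1, 5, -1]]
CA^2 = [[2, 11, -7]]
Observability matrix O = [C; CA; CA^2] = [[1, 2, 0], [1, 5, -1], [2, 11, -7]]
Expanding along the first row, det(O) = 1·(5·(-7) - (-1)·11) - 2·(1·(-7) - (-1)·2) + 0·(1·11 - 5·2) = 1·(-24) - 2·(-5) + 0·1 = -14
Since det(O) ≠ 0, rank(O) = 3 and the system is completely observable.

-14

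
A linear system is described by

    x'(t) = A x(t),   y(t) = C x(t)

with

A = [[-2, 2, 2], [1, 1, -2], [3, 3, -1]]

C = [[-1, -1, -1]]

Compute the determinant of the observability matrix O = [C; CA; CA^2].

CA = [[-2, -6, 1]]
CA^2 = [[1, -7, 7]]
Observability matrix O = [C; CA; CA^2] = [[-1, -1, -1], [-2, -6, 1], [1, -7, 7]]
Expanding along the first row, det(O) = (-1)·((-6)·7 - 1·(-7)) - (-1)·((-2)·7 - 1·1) + (-1)·((-2)·(-7) - (-6)·1) = (-1)·(-35) - (-1)·(-15) + (-1)·20 = 0
Since det(O) = 0, rank(O) < 3 and the system is not completely observable.

0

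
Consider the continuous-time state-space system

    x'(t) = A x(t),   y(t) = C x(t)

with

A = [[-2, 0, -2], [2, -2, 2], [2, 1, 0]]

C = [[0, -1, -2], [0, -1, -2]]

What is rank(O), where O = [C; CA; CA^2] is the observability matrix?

CA = [[-6, 0, -2], [-6, 0, -2]]
CA^2 = [[8, -2, 12], [8, -2, 12]]
Observability matrix O = [C; CA; CA^2] = [[0, -1, -2], [0, -1, -2], [-6, 0, -2], [-6, 0, -2], [8, -2, 12], [8, -2, 12]]
Take the 3×3 submatrix of O formed by rows 1, 3, 5: [[0, -1, -2], [-6, 0, -2], [8, -2, 12]]. Its determinant is 0·(0·12 - (-2)·(-2)) - (-1)·((-6)·12 - (-2)·8) + (-2)·((-6)·(-2) - 0·8) = 0·(-4) - (-1)·(-56) + (-2)·12 = -80 ≠ 0.
So rank(O) ≥ 3; since O has 3 columns, rank(O) = 3.
rank(O) = 3 = n, so the pair (A, C) is completely observable.

3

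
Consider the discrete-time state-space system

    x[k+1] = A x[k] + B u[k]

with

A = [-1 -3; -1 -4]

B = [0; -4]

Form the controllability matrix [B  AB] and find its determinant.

48

AB = [[12], [16]]
Controllability matrix C = [B  AB] = [[0, 12], [-4, 16]]
det(C) = 0·16 - 12·(-4) = 0 - (-48) = 48
Since det(C) ≠ 0, rank(C) = 2 and the system is completely controllable.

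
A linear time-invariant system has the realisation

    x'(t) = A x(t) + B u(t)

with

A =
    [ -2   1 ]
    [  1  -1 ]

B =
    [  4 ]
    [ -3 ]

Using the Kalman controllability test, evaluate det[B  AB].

AB = [[-11], [7]]
Controllability matrix C = [B  AB] = [[4, -11], [-3, 7]]
det(C) = 4·7 - (-11)·(-3) = 28 - 33 = -5
Since det(C) ≠ 0, rank(C) = 2 and the system is completely controllable.

-5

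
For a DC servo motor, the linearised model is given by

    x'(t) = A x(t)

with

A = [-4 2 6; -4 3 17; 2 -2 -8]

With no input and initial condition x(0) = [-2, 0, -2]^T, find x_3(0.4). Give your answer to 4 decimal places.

0.1887

det(sI - A) = s^3 - (tr A)s^2 + (M11 + M22 + M33)s - det A, where Mii is the 2×2 principal minor of A obtained by deleting row i and column i.
tr A = (-4) + 3 + (-8) = -9; M11 = 3·(-8) - 17·(-2) = -24 - (-34) = 10; M22 = (-4)·(-8) - 6·2 = 32 - 12 = 20; M33 = (-4)·3 - 2·(-4) = -12 - (-8) = -4; sum of minors = 26.
det A = (-4)·(3·(-8) - 17·(-2)) - 2·((-4)·(-8) - 17·2) + 6·((-4)·(-2) - 3·2) = (-4)·10 - 2·(-2) + 6·2 = -24.
So p(s) = det(sI - A) = s^3 + 9s^2 + 26s + 24.
Rational-root test: any integer root divides 24. Testing small divisors, s = -2 works: p(-2) = -8 + 36 + (-52) + 24 = 0, so (s + 2) is a factor.
Dividing, p(s) = (s + 2)(s^2 + 7s + 12).
Factor s^2 + 7s + 12: two numbers with sum -7 and product 12 are -3 and -4, so s^2 + 7s + 12 = (s + 3)(s + 4).
Hence p(s) = (s + 2) (s + 3) (s + 4), with roots -4, -3, -2.
The eigenvalues -4, -3, -2 are distinct and real, so A is diagonalisable and x(t) = e^{At} x(0) = V diag(e^{λ_i t}) V^{-1} x(0), where the columns of V are the eigenvectors.
λ = -4: A - (-4)I = [[0, 2, 6], [-4, 7, 17], [2, -2, -4]]. v must be orthogonal to every row; (row 1) × (row 2) = [-8, -24, 8], so take v_1 = [1, 3, -1]^T.
λ = -3: A - (-3)I = [[-1, 2, 6], [-4, 6, 17], [2, -2, -5]]. v must be orthogonal to every row; (row 1) × (row 2) = [-2, -7, 2], so take v_2 = [2, 7, -2]^T.
λ = -2: A - (-2)I = [[-2, 2, 6], [-4, 5, 17], [2, -2, -6]]. v must be orthogonal to every row; (row 1) × (row 2) = [4, 10, -2], so take v_3 = [2, 5, -1]^T.
V = [v_1 v_2 v_3] = [[1, 2, 2], [3, 7, 5], [-1, -2, -1]] has det V = 1, so V^{-1} = adj(V)/det V = [[3, -2, -4], [-2, 1, 1], [1, 0, 1]].
Modal coordinates z(0) = V^{-1} x(0): 3·(-2) + (-2)·0 + (-4)·(-2) = 2; (-2)·(-2) + 1·0 + 1·(-2) = 2; 1·(-2) + 0·0 + 1·(-2) = -4; so z(0) = [2, 2, -4]^T.
x_3(t) = Σ_i (v_i)_3 · z_i(0) · e^{λ_i t} (row 3 of V times the modal terms).
x_3(0.4) = (-1)·2·e^{-4·0.4} + (-2)·2·e^{-3·0.4} + (-1)·(-4)·e^{-2·0.4} = (-2)·0.201897 + (-4)·0.301194 + 4·0.449329 = 0.1887.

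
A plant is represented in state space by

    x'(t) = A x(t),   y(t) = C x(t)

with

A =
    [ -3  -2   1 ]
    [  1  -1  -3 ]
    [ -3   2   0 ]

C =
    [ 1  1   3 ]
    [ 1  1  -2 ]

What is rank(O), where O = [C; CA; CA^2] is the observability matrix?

3

CA = [[-11, 3, -2], [4, -7, -2]]
CA^2 = [[42, 15, -20], [-13, -5, 25]]
Observability matrix O = [C; CA; CA^2] = [[1, 1, 3], [1, 1, -2], [-11, 3, -2], [4, -7, -2], [42, 15, -20], [-13, -5, 25]]
Take the 3×3 submatrix of O formed by rows 1, 2, 3: [[1, 1, 3], [1, 1, -2], [-11, 3, -2]]. Its determinant is 1·(1·(-2) - (-2)·3) - 1·(1·(-2) - (-2)·(-11)) + 3·(1·3 - 1·(-11)) = 1·4 - 1·(-24) + 3·14 = 70 ≠ 0.
So rank(O) ≥ 3; since O has 3 columns, rank(O) = 3.
rank(O) = 3 = n, so the pair (A, C) is completely observable.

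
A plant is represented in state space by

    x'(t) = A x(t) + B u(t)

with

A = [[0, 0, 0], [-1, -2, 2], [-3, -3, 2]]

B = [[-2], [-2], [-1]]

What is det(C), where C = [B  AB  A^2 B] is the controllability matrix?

AB = [[0], [4], [10]]
A^2B = [[0], [12], [8]]
Controllability matrix C = [B  AB  A^2B] = [[-2, 0, 0], [-2, 4, 12], [-1, 10, 8]]
Expanding along the first row, det(C) = (-2)·(4·8 - 12·10) - 0·((-2)·8 - 12·(-1)) + 0·((-2)·10 - 4·(-1)) = (-2)·(-88) - 0·(-4) + 0·(-16) = 176
Since det(C) ≠ 0, rank(C) = 3 and the system is completely controllable.

176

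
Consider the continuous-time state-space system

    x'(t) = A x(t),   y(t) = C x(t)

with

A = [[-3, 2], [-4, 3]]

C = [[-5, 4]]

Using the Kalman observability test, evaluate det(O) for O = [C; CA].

-6

CA = [[-1, 2]]
Observability matrix O = [C; CA] = [[-5, 4], [-1, 2]]
det(O) = (-5)·2 - 4·(-1) = -10 - (-4) = -6
Since det(O) ≠ 0, rank(O) = 2 and the system is completely observable.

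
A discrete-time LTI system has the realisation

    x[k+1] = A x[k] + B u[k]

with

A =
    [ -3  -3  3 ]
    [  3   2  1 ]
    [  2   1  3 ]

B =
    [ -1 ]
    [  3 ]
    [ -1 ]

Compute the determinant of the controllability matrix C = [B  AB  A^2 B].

AB = [[-9], [2], [-2]]
A^2B = [[15], [-25], [-22]]
Controllability matrix C = [B  AB  A^2B] = [[-1, -9, 15], [3, 2, -25], [-1, -2, -22]]
Expanding along the first row, det(C) = (-1)·(2·(-22) - (-25)·(-2)) - (-9)·(3·(-22) - (-25)·(-1)) + 15·(3·(-2) - 2·(-1)) = (-1)·(-94) - (-9)·(-91) + 15·(-4) = -785
Since det(C) ≠ 0, rank(C) = 3 and the system is completely controllable.

-785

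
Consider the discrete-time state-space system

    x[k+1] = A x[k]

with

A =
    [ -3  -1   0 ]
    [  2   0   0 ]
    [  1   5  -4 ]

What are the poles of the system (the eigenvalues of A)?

det(zI - A) = z^3 - (tr A)z^2 + (M11 + M22 + M33)z - det A, where Mii is the 2×2 principal minor of A obtained by deleting row i and column i.
tr A = (-3) + 0 + (-4) = -7; M11 = 0·(-4) - 0·5 = 0 - 0 = 0; M22 = (-3)·(-4) - 0·1 = 12 - 0 = 12; M33 = (-3)·0 - (-1)·2 = 0 - (-2) = 2; sum of minors = 14.
det A = (-3)·(0·(-4) - 0·5) - (-1)·(2·(-4) - 0·1) + 0·(2·5 - 0·1) = (-3)·0 - (-1)·(-8) + 0·10 = -8.
So p(z) = det(zI - A) = z^3 + 7z^2 + 14z + 8.
Rational-root test: any integer root divides 8. Testing small divisors, z = -1 works: p(-1) = -1 + 7 + (-14) + 8 = 0, so (z + 1) is a factor.
Dividing, p(z) = (z + 1)(z^2 + 6z + 8).
Factor z^2 + 6z + 8: two numbers with sum -6 and product 8 are -2 and -4, so z^2 + 6z + 8 = (z + 2)(z + 4).
Hence p(z) = (z + 1) (z + 2) (z + 4), with roots -4, -2, -1.

-4, -2, -1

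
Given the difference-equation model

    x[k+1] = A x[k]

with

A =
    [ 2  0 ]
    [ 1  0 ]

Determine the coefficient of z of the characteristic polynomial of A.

-2

For a 2×2 matrix, det(zI - A) = z^2 - (tr A)z + det A.
tr A = 2, det A = 0.
So p(z) = z^2 - 2z.
The coefficient of z is -2.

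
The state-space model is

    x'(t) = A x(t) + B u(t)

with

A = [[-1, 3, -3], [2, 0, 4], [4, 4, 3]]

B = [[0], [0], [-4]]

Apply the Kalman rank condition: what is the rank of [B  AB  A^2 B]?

3

AB = [[12], [-16], [-12]]
A^2B = [[-24], [-24], [-52]]
Controllability matrix C = [B  AB  A^2B] = [[0, 12, -24], [0, -16, -24], [-4, -12, -52]]
det(C) = 0·((-16)·(-52) - (-24)·(-12)) - 12·(0·(-52) - (-24)·(-4)) + (-24)·(0·(-12) - (-16)·(-4)) = 0·544 - 12·(-96) + (-24)·(-64) = 2688 ≠ 0, so rank(C) = 3.
rank(C) = 3 = n, so the pair (A, B) is completely controllable.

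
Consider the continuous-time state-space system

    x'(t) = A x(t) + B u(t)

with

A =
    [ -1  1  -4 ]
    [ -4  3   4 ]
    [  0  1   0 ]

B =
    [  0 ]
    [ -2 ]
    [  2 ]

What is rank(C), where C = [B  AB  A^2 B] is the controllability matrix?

3

AB = [[-10], [2], [-2]]
A^2B = [[20], [38], [2]]
Controllability matrix C = [B  AB  A^2B] = [[0, -10, 20], [-2, 2, 38], [2, -2, 2]]
det(C) = 0·(2·2 - 38·(-2)) - (-10)·((-2)·2 - 38·2) + 20·((-2)·(-2) - 2·2) = 0·80 - (-10)·(-80) + 20·0 = -800 ≠ 0, so rank(C) = 3.
rank(C) = 3 = n, so the pair (A, B) is completely controllable.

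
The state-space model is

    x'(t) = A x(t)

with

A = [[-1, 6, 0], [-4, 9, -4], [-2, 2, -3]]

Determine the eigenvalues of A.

det(sI - A) = s^3 - (tr A)s^2 + (M11 + M22 + M33)s - det A, where Mii is the 2×2 principal minor of A obtained by deleting row i and column i.
tr A = (-1) + 9 + (-3) = 5; M11 = 9·(-3) - (-4)·2 = -27 - (-8) = -19; M22 = (-1)·(-3) - 0·(-2) = 3 - 0 = 3; M33 = (-1)·9 - 6·(-4) = -9 - (-24) = 15; sum of minors = -1.
det A = (-1)·(9·(-3) - (-4)·2) - 6·((-4)·(-3) - (-4)·(-2)) + 0·((-4)·2 - 9·(-2)) = (-1)·(-19) - 6·4 + 0·10 = -5.
So p(s) = det(sI - A) = s^3 - 5s^2 - s + 5.
Rational-root test: any integer root divides 5. Testing small divisors, s = -1 works: p(-1) = -1 + (-5) + 1 + 5 = 0, so (s + 1) is a factor.
Dividing, p(s) = (s + 1)(s^2 - 6s + 5).
Factor s^2 - 6s + 5: two numbers with sum 6 and product 5 are 5 and 1, so s^2 - 6s + 5 = (s - 5)(s - 1).
Hence p(s) = (s - 5) (s - 1) (s + 1), with roots -1, 1, 5.
At least one eigenvalue has non-negative real part, so the system is not asymptotically stable.

-1, 1, 5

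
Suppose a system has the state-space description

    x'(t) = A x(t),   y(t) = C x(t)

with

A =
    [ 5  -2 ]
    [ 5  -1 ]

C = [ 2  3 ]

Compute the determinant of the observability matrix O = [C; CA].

CA = [[25, -7]]
Observability matrix O = [C; CA] = [[2, 3], [25, -7]]
det(O) = 2·(-7) - 3·25 = -14 - 75 = -89
Since det(O) ≠ 0, rank(O) = 2 and the system is completely observable.

-89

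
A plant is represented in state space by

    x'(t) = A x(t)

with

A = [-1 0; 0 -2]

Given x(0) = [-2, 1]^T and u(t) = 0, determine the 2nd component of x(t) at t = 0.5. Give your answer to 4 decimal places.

0.3679

det(sI - A) = s^2 - (tr A)s + det A, with tr A = (-1) + (-2) = -3 and det A = (-1)·(-2) - 0·0 = 2 - 0 = 2.
So p(s) = det(sI - A) = s^2 + 3s + 2.
Factor s^2 + 3s + 2: two numbers with sum -3 and product 2 are -1 and -2, so s^2 + 3s + 2 = (s + 1)(s + 2).
Hence p(s) = (s + 1) (s + 2), with roots -2, -1.
The eigenvalues -2, -1 are distinct and real, so A is diagonalisable and x(t) = e^{At} x(0) = V diag(e^{λ_i t}) V^{-1} x(0), where the columns of V are the eigenvectors.
λ = -2: A - (-2)I = [[1, 0], [0, 0]]. Row 1 gives 1·v1 + 0·v2 = 0, so take v_1 = [0, 1]^T.
λ = -1: A - (-1)I = [[0, 0], [0, -1]]. Row 2 gives 0·v1 + (-1)·v2 = 0, so take v_2 = [1, 0]^T.
V = [v_1 v_2] = [[0, 1], [1, 0]] has det V = -1, so V^{-1} = adj(V)/det V = [[0, 1], [1, 0]].
Modal coordinates z(0) = V^{-1} x(0): 0·(-2) + 1·1 = 1; 1·(-2) + 0·1 = -2; so z(0) = [1, -2]^T.
x_2(t) = Σ_i (v_i)_2 · z_i(0) · e^{λ_i t} (row 2 of V times the modal terms).
x_2(0.5) = 1·1·e^{-2·0.5} + 0·(-2)·e^{-1·0.5} = 1·0.367879 + 0·0.606531 = 0.3679.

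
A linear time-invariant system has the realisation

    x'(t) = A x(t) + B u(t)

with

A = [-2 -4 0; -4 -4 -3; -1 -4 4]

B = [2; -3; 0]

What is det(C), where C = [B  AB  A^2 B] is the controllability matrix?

3032

AB = [[8], [4], [10]]
A^2B = [[-32], [-78], [16]]
Controllability matrix C = [B  AB  A^2B] = [[2, 8, -32], [-3, 4, -78], [0, 10, 16]]
Expanding along the first row, det(C) = 2·(4·16 - (-78)·10) - 8·((-3)·16 - (-78)·0) + (-32)·((-3)·10 - 4·0) = 2·844 - 8·(-48) + (-32)·(-30) = 3032
Since det(C) ≠ 0, rank(C) = 3 and the system is completely controllable.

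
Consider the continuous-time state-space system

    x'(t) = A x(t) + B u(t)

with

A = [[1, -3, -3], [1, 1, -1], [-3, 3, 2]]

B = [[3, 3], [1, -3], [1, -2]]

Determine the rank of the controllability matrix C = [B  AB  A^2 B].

AB = [[-3, 18], [3, 2], [-4, -22]]
A^2B = [[0, 78], [4, 42], [10, -92]]
Controllability matrix C = [B  AB  A^2B] = [[3, 3, -3, 18, 0, 78], [1, -3, 3, 2, 4, 42], [1, -2, -4, -22, 10, -92]]
Take the 3×3 submatrix of C formed by columns 1, 2, 3: [[3, 3, -3], [1, -3, 3], [1, -2, -4]]. Its determinant is 3·((-3)·(-4) - 3·(-2)) - 3·(1·(-4) - 3·1) + (-3)·(1·(-2) - (-3)·1) = 3·18 - 3·(-7) + (-3)·1 = 72 ≠ 0.
So rank(C) ≥ 3; since C has 3 rows, rank(C) = 3.
rank(C) = 3 = n, so the pair (A, B) is completely controllable.

3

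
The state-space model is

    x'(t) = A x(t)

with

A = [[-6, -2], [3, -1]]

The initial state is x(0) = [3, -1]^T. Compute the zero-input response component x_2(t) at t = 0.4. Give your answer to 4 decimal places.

det(sI - A) = s^2 - (tr A)s + det A, with tr A = (-6) + (-1) = -7 and det A = (-6)·(-1) - (-2)·3 = 6 - (-6) = 12.
So p(s) = det(sI - A) = s^2 + 7s + 12.
Factor s^2 + 7s + 12: two numbers with sum -7 and product 12 are -3 and -4, so s^2 + 7s + 12 = (s + 3)(s + 4).
Hence p(s) = (s + 3) (s + 4), with roots -4, -3.
The eigenvalues -4, -3 are distinct and real, so A is diagonalisable and x(t) = e^{At} x(0) = V diag(e^{λ_i t}) V^{-1} x(0), where the columns of V are the eigenvectors.
λ = -4: A - (-4)I = [[-2, -2], [3, 3]]. Row 1 gives (-2)·v1 + (-2)·v2 = 0, so take v_1 = [-1, 1]^T.
λ = -3: A - (-3)I = [[-3, -2], [3, 2]]. Row 1 gives (-3)·v1 + (-2)·v2 = 0, so take v_2 = [-2, 3]^T.
V = [v_1 v_2] = [[-1, -2], [1, 3]] has det V = -1, so V^{-1} = adj(V)/det V = [[-3, -2], [1, 1]].
Modal coordinates z(0) = V^{-1} x(0): (-3)·3 + (-2)·(-1) = -7; 1·3 + 1·(-1) = 2; so z(0) = [-7, 2]^T.
x_2(t) = Σ_i (v_i)_2 · z_i(0) · e^{λ_i t} (row 2 of V times the modal terms).
x_2(0.4) = 1·(-7)·e^{-4·0.4} + 3·2·e^{-3·0.4} = (-7)·0.201897 + 6·0.301194 = 0.3939.

0.3939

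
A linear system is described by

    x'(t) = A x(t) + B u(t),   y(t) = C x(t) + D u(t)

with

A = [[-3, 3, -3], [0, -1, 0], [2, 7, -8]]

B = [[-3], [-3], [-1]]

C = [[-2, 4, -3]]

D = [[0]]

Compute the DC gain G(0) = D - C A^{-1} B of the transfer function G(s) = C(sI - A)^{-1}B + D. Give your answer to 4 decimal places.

-1.0000

G(0) = C(-A)^{-1}B + D = -C A^{-1} B + D.
det A = -30, so A^{-1} = (1/-30)·adj(A) = [[-4/15, -1/10, 1/10], [0, -1, 0], [-1/15, -9/10, -1/10]]
A^{-1} B = [1, 3, 3]^T
C A^{-1} B = 1
G(0) = D - C A^{-1} B = 0 - (1) = -1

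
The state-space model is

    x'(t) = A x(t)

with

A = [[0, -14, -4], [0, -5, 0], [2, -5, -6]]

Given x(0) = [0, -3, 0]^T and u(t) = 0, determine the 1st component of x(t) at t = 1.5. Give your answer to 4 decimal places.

0.8631

det(sI - A) = s^3 - (tr A)s^2 + (M11 + M22 + M33)s - det A, where Mii is the 2×2 principal minor of A obtained by deleting row i and column i.
tr A = 0 + (-5) + (-6) = -11; M11 = (-5)·(-6) - 0·(-5) = 30 - 0 = 30; M22 = 0·(-6) - (-4)·2 = 0 - (-8) = 8; M33 = 0·(-5) - (-14)·0 = 0 - 0 = 0; sum of minors = 38.
det A = 0·((-5)·(-6) - 0·(-5)) - (-14)·(0·(-6) - 0·2) + (-4)·(0·(-5) - (-5)·2) = 0·30 - (-14)·0 + (-4)·10 = -40.
So p(s) = det(sI - A) = s^3 + 11s^2 + 38s + 40.
Rational-root test: any integer root divides 40. Testing small divisors, s = -2 works: p(-2) = -8 + 44 + (-76) + 40 = 0, so (s + 2) is a factor.
Dividing, p(s) = (s + 2)(s^2 + 9s + 20).
Factor s^2 + 9s + 20: two numbers with sum -9 and product 20 are -4 and -5, so s^2 + 9s + 20 = (s + 4)(s + 5).
Hence p(s) = (s + 2) (s + 4) (s + 5), with roots -5, -4, -2.
The eigenvalues -5, -4, -2 are distinct and real, so A is diagonalisable and x(t) = e^{At} x(0) = V diag(e^{λ_i t}) V^{-1} x(0), where the columns of V are the eigenvectors.
λ = -5: A - (-5)I = [[5, -14, -4], [0, 0, 0], [2, -5, -1]]. v must be orthogonal to every row; (row 1) × (row 3) = [-6, -3, 3], so take v_1 = [-2, -1, 1]^T.
λ = -4: A - (-4)I = [[4, -14, -4], [0, -1, 0], [2, -5, -2]]. v must be orthogonal to every row; (row 1) × (row 2) = [-4, 0, -4], so take v_2 = [-1, 0, -1]^T.
λ = -2: A - (-2)I = [[2, -14, -4], [0, -3, 0], [2, -5, -4]]. v must be orthogonal to every row; (row 1) × (row 2) = [-12, 0, -6], so take v_3 = [-2, 0, -1]^T.
V = [v_1 v_2 v_3] = [[-2, -1, -2], [-1, 0, 0], [1, -1, -1]] has det V = -1, so V^{-1} = adj(V)/det V = [[0, -1, 0], [1, -4, -2], [-1, 3, 1]].
Modal coordinates z(0) = V^{-1} x(0): 0·0 + (-1)·(-3) + 0·0 = 3; 1·0 + (-4)·(-3) + (-2)·0 = 12; (-1)·0 + 3·(-3) + 1·0 = -9; so z(0) = [3, 12, -9]^T.
x_1(t) = Σ_i (v_i)_1 · z_i(0) · e^{λ_i t} (row 1 of V times the modal terms).
x_1(1.5) = (-2)·3·e^{-5·1.5} + (-1)·12·e^{-4·1.5} + (-2)·(-9)·e^{-2·1.5} = (-6)·0.000553 + (-12)·0.002479 + 18·0.049787 = 0.8631.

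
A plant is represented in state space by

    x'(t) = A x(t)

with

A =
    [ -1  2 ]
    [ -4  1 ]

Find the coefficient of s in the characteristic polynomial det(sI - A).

For a 2×2 matrix, det(sI - A) = s^2 - (tr A)s + det A.
tr A = 0, det A = 7.
So p(s) = s^2 + 7.
The coefficient of s is 0.

0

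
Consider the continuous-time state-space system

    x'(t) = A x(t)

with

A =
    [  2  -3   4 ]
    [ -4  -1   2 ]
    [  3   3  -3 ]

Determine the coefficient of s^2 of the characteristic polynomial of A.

Expand det(sI - A) for the 3×3 matrix.
p(s) = s^3 + 2s^2 - 35s + 24.
(Check: constant term = det(-A) = (-1)^3 det A = 24; coefficient of s^2 = -tr A = 2.)
The coefficient of s^2 is 2.

2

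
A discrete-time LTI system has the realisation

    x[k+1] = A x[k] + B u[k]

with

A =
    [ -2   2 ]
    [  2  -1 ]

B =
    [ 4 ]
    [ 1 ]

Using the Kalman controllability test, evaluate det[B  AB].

34

AB = [[-6], [7]]
Controllability matrix C = [B  AB] = [[4, -6], [1, 7]]
det(C) = 4·7 - (-6)·1 = 28 - (-6) = 34
Since det(C) ≠ 0, rank(C) = 2 and the system is completely controllable.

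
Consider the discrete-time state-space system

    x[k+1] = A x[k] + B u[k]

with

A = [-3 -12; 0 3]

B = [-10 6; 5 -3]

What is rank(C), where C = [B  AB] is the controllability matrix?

1

AB = [[-30, 18], [15, -9]]
Controllability matrix C = [B  AB] = [[-10, 6, -30, 18], [5, -3, 15, -9]]
Every column of C is a scalar multiple of column 1 = [-10, 5] (multipliers 1, -3/5, 3, -9/5), so the columns span a one-dimensional space.
C ≠ 0, hence rank(C) = 1.
rank(C) = 1 < n = 2, so the pair (A, B) is not completely controllable.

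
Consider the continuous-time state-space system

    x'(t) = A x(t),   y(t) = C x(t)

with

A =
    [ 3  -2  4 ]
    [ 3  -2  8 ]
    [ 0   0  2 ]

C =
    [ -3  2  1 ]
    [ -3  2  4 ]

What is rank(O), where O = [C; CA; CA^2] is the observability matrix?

CA = [[-3, 2, 6], [-3, 2, 12]]
CA^2 = [[-3, 2, 16], [-3, 2, 28]]
Observability matrix O = [C; CA; CA^2] = [[-3, 2, 1], [-3, 2, 4], [-3, 2, 6], [-3, 2, 12], [-3, 2, 16], [-3, 2, 28]]
The columns c1, c2, c3 of O are linearly dependent: 2·c1 + 3·c2 = 0 (check each entry), so rank(O) ≤ 2.
The 2×2 minor from rows 1, 2, columns 1, 3 is (-3)·4 - 1·(-3) = -12 - (-3) = -9 ≠ 0, so rank(O) = 2.
rank(O) = 2 < n = 3, so the pair (A, C) is not completely observable.

2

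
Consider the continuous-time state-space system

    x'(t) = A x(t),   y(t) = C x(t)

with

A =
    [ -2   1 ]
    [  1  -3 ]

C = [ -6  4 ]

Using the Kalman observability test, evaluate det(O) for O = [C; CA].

44

CA = [[16, -18]]
Observability matrix O = [C; CA] = [[-6, 4], [16, -18]]
det(O) = (-6)·(-18) - 4·16 = 108 - 64 = 44
Since det(O) ≠ 0, rank(O) = 2 and the system is completely observable.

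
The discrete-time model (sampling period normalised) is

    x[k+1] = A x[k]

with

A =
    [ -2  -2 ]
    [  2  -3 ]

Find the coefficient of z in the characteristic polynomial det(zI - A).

For a 2×2 matrix, det(zI - A) = z^2 - (tr A)z + det A.
tr A = -5, det A = 10.
So p(z) = z^2 + 5z + 10.
The coefficient of z is 5.

5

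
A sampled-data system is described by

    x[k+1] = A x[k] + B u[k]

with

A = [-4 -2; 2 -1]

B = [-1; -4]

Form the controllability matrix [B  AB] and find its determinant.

46

AB = [[12], [2]]
Controllability matrix C = [B  AB] = [[-1, 12], [-4, 2]]
det(C) = (-1)·2 - 12·(-4) = -2 - (-48) = 46
Since det(C) ≠ 0, rank(C) = 2 and the system is completely controllable.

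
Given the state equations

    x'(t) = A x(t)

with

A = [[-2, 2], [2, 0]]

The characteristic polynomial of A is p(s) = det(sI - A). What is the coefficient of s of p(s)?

2

For a 2×2 matrix, det(sI - A) = s^2 - (tr A)s + det A.
tr A = -2, det A = -4.
So p(s) = s^2 + 2s - 4.
The coefficient of s is 2.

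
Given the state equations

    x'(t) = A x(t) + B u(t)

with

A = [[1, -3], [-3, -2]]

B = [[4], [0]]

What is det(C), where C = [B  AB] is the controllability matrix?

-48

AB = [[4], [-12]]
Controllability matrix C = [B  AB] = [[4, 4], [0, -12]]
det(C) = 4·(-12) - 4·0 = -48 - 0 = -48
Since det(C) ≠ 0, rank(C) = 2 and the system is completely controllable.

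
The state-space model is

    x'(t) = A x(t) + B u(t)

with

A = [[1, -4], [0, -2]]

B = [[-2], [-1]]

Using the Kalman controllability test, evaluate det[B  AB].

AB = [[2], [2]]
Controllability matrix C = [B  AB] = [[-2, 2], [-1, 2]]
det(C) = (-2)·2 - 2·(-1) = -4 - (-2) = -2
Since det(C) ≠ 0, rank(C) = 2 and the system is completely controllable.

-2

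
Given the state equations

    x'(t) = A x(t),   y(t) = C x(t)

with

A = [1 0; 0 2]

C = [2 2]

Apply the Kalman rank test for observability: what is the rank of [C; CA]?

2

CA = [[2, 4]]
Observability matrix O = [C; CA] = [[2, 2], [2, 4]]
det(O) = 2·4 - 2·2 = 8 - 4 = 4 ≠ 0, so rank(O) = 2.
rank(O) = 2 = n, so the pair (A, C) is completely observable.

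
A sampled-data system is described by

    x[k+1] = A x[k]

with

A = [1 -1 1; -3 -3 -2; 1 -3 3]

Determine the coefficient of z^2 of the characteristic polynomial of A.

-1

Expand det(zI - A) for the 3×3 matrix.
p(z) = z^3 - z^2 - 19z + 10.
(Check: constant term = det(-A) = (-1)^3 det A = 10; coefficient of z^2 = -tr A = -1.)
The coefficient of z^2 is -1.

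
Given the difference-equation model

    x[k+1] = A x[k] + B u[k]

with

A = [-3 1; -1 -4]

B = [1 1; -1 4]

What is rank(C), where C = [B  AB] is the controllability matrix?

AB = [[-4, 1], [3, -17]]
Controllability matrix C = [B  AB] = [[1, 1, -4, 1], [-1, 4, 3, -17]]
Take the 2×2 submatrix of C formed by columns 1, 2: [[1, 1], [-1, 4]]. Its determinant is 1·4 - 1·(-1) = 4 - (-1) = 5 ≠ 0.
So rank(C) ≥ 2; since C has 2 rows, rank(C) = 2.
rank(C) = 2 = n, so the pair (A, B) is completely controllable.

2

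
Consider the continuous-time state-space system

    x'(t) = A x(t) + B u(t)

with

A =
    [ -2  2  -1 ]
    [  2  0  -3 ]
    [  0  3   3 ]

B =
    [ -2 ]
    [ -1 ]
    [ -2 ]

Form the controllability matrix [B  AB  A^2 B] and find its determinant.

-845

AB = [[4], [2], [-9]]
A^2B = [[5], [35], [-21]]
Controllability matrix C = [B  AB  A^2B] = [[-2, 4, 5], [-1, 2, 35], [-2, -9, -21]]
Expanding along the first row, det(C) = (-2)·(2·(-21) - 35·(-9)) - 4·((-1)·(-21) - 35·(-2)) + 5·((-1)·(-9) - 2·(-2)) = (-2)·273 - 4·91 + 5·13 = -845
Since det(C) ≠ 0, rank(C) = 3 and the system is completely controllable.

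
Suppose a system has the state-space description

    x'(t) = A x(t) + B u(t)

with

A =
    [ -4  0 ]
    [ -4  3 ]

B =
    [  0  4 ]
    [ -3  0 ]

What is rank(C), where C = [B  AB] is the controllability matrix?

AB = [[0, -16], [-9, -16]]
Controllability matrix C = [B  AB] = [[0, 4, 0, -16], [-3, 0, -9, -16]]
Take the 2×2 submatrix of C formed by columns 1, 2: [[0, 4], [-3, 0]]. Its determinant is 0·0 - 4·(-3) = 0 - (-12) = 12 ≠ 0.
So rank(C) ≥ 2; since C has 2 rows, rank(C) = 2.
rank(C) = 2 = n, so the pair (A, B) is completely controllable.

2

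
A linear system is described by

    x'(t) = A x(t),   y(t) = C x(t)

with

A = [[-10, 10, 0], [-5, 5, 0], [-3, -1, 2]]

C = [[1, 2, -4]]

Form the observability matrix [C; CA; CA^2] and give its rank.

CA = [[-8, 24, -8]]
CA^2 = [[-16, 48, -16]]
Observability matrix O = [C; CA; CA^2] = [[1, 2, -4], [-8, 24, -8], [-16, 48, -16]]
The columns c1, c2, c3 of O are linearly dependent: 2·c1 + c2 + c3 = 0 (check each entry), so rank(O) ≤ 2.
The 2×2 minor from rows 1, 2, columns 1, 2 is 1·24 - 2·(-8) = 24 - (-16) = 40 ≠ 0, so rank(O) = 2.
rank(O) = 2 < n = 3, so the pair (A, C) is not completely observable.

2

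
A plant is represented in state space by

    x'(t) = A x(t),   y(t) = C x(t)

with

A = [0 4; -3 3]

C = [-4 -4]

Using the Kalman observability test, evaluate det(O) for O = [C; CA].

CA = [[12, -28]]
Observability matrix O = [C; CA] = [[-4, -4], [12, -28]]
det(O) = (-4)·(-28) - (-4)·12 = 112 - (-48) = 160
Since det(O) ≠ 0, rank(O) = 2 and the system is completely observable.

160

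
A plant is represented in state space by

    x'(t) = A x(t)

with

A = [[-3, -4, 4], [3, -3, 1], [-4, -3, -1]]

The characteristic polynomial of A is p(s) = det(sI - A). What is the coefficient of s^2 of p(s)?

7

Expand det(sI - A) for the 3×3 matrix.
p(s) = s^3 + 7s^2 + 46s + 98.
(Check: constant term = det(-A) = (-1)^3 det A = 98; coefficient of s^2 = -tr A = 7.)
The coefficient of s^2 is 7.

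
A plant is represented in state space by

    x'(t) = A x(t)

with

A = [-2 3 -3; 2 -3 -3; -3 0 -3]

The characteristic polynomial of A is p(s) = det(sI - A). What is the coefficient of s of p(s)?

6

Expand det(sI - A) for the 3×3 matrix.
p(s) = s^3 + 8s^2 + 6s - 54.
(Check: constant term = det(-A) = (-1)^3 det A = -54; coefficient of s^2 = -tr A = 8.)
The coefficient of s is 6.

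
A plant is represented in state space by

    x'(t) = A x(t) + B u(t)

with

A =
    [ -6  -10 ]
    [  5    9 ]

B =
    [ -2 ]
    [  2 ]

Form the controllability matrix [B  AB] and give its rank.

AB = [[-8], [8]]
Controllability matrix C = [B  AB] = [[-2, -8], [2, 8]]
Every column of C is a scalar multiple of column 1 = [-2, 2] (multipliers 1, 4), so the columns span a one-dimensional space.
C ≠ 0, hence rank(C) = 1.
rank(C) = 1 < n = 2, so the pair (A, B) is not completely controllable.

1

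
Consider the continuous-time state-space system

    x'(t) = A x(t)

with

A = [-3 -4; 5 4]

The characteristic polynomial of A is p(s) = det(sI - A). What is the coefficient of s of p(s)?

-1

For a 2×2 matrix, det(sI - A) = s^2 - (tr A)s + det A.
tr A = 1, det A = 8.
So p(s) = s^2 - s + 8.
The coefficient of s is -1.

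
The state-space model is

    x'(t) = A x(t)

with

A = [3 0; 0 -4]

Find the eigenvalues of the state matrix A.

det(sI - A) = s^2 - (tr A)s + det A, with tr A = 3 + (-4) = -1 and det A = 3·(-4) - 0·0 = -12 - 0 = -12.
So p(s) = det(sI - A) = s^2 + s - 12.
Factor s^2 + s - 12: two numbers with sum -1 and product -12 are 3 and -4, so s^2 + s - 12 = (s - 3)(s + 4).
Hence p(s) = (s - 3) (s + 4), with roots -4, 3.
At least one eigenvalue has non-negative real part, so the system is not asymptotically stable.

-4, 3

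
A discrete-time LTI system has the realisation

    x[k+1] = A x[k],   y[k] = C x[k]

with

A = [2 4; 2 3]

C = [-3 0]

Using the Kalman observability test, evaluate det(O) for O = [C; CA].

CA = [[-6, -12]]
Observability matrix O = [C; CA] = [[-3, 0], [-6, -12]]
det(O) = (-3)·(-12) - 0·(-6) = 36 - 0 = 36
Since det(O) ≠ 0, rank(O) = 2 and the system is completely observable.

36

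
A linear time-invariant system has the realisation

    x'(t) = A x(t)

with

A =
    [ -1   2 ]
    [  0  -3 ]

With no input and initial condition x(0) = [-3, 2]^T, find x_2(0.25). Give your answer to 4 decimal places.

0.9447

det(sI - A) = s^2 - (tr A)s + det A, with tr A = (-1) + (-3) = -4 and det A = (-1)·(-3) - 2·0 = 3 - 0 = 3.
So p(s) = det(sI - A) = s^2 + 4s + 3.
Factor s^2 + 4s + 3: two numbers with sum -4 and product 3 are -1 and -3, so s^2 + 4s + 3 = (s + 1)(s + 3).
Hence p(s) = (s + 1) (s + 3), with roots -3, -1.
The eigenvalues -3, -1 are distinct and real, so A is diagonalisable and x(t) = e^{At} x(0) = V diag(e^{λ_i t}) V^{-1} x(0), where the columns of V are the eigenvectors.
λ = -3: A - (-3)I = [[2, 2], [0, 0]]. Row 1 gives 2·v1 + 2·v2 = 0, so take v_1 = [1, -1]^T.
λ = -1: A - (-1)I = [[0, 2], [0, -2]]. Row 1 gives 0·v1 + 2·v2 = 0, so take v_2 = [-1, 0]^T.
V = [v_1 v_2] = [[1, -1], [-1, 0]] has det V = -1, so V^{-1} = adj(V)/det V = [[0, -1], [-1, -1]].
Modal coordinates z(0) = V^{-1} x(0): 0·(-3) + (-1)·2 = -2; (-1)·(-3) + (-1)·2 = 1; so z(0) = [-2, 1]^T.
x_2(t) = Σ_i (v_i)_2 · z_i(0) · e^{λ_i t} (row 2 of V times the modal terms).
x_2(0.25) = (-1)·(-2)·e^{-3·0.25} + 0·1·e^{-1·0.25} = 2·0.472367 + 0·0.778801 = 0.9447.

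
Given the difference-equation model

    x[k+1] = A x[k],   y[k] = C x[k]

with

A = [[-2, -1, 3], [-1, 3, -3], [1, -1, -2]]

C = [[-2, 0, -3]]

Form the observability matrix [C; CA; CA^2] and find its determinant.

-27

CA = [[1, 5, 0]]
CA^2 = [[-7, 14, -12]]
Observability matrix O = [C; CA; CA^2] = [[-2, 0, -3], [1, 5, 0], [-7, 14, -12]]
Expanding along the first row, det(O) = (-2)·(5·(-12) - 0·14) - 0·(1·(-12) - 0·(-7)) + (-3)·(1·14 - 5·(-7)) = (-2)·(-60) - 0·(-12) + (-3)·49 = -27
Since det(O) ≠ 0, rank(O) = 3 and the system is completely observable.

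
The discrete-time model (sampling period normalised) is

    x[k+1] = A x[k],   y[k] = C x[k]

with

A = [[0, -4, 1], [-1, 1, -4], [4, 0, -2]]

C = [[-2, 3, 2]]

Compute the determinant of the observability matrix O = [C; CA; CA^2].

CA = [[5, 11, -18]]
CA^2 = [[-83, -9, -3]]
Observability matrix O = [C; CA; CA^2] = [[-2, 3, 2], [5, 11, -18], [-83, -9, -3]]
Expanding along the first row, det(O) = (-2)·(11·(-3) - (-18)·(-9)) - 3·(5·(-3) - (-18)·(-83)) + 2·(5·(-9) - 11·(-83)) = (-2)·(-195) - 3·(-1509) + 2·868 = 6653
Since det(O) ≠ 0, rank(O) = 3 and the system is completely observable.

6653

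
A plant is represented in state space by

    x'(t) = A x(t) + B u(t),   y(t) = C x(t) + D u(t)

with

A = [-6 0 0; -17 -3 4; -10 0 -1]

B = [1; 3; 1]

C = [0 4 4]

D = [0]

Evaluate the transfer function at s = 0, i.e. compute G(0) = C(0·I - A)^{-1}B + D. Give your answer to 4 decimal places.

-6.0000

G(0) = C(-A)^{-1}B + D = -C A^{-1} B + D.
det A = -18, so A^{-1} = (1/-18)·adj(A) = [[-1/6, 0, 0], [19/6, -1/3, -4/3], [5/3, 0, -1]]
A^{-1} B = [-1/6, 5/6, 2/3]^T
C A^{-1} B = 6
G(0) = D - C A^{-1} B = 0 - (6) = -6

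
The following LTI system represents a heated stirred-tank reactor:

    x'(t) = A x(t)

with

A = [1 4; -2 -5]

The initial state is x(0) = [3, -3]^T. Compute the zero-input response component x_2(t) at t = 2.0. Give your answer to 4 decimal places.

det(sI - A) = s^2 - (tr A)s + det A, with tr A = 1 + (-5) = -4 and det A = 1·(-5) - 4·(-2) = -5 - (-8) = 3.
So p(s) = det(sI - A) = s^2 + 4s + 3.
Factor s^2 + 4s + 3: two numbers with sum -4 and product 3 are -1 and -3, so s^2 + 4s + 3 = (s + 1)(s + 3).
Hence p(s) = (s + 1) (s + 3), with roots -3, -1.
The eigenvalues -3, -1 are distinct and real, so A is diagonalisable and x(t) = e^{At} x(0) = V diag(e^{λ_i t}) V^{-1} x(0), where the columns of V are the eigenvectors.
λ = -3: A - (-3)I = [[4, 4], [-2, -2]]. Row 1 gives 4·v1 + 4·v2 = 0, so take v_1 = [-1, 1]^T.
λ = -1: A - (-1)I = [[2, 4], [-2, -4]]. Row 1 gives 2·v1 + 4·v2 = 0, so take v_2 = [2, -1]^T.
V = [v_1 v_2] = [[-1, 2], [1, -1]] has det V = -1, so V^{-1} = adj(V)/det V = [[1, 2], [1, 1]].
Modal coordinates z(0) = V^{-1} x(0): 1·3 + 2·(-3) = -3; 1·3 + 1·(-3) = 0; so z(0) = [-3, 0]^T.
x_2(t) = Σ_i (v_i)_2 · z_i(0) · e^{λ_i t} (row 2 of V times the modal terms).
x_2(2.0) = 1·(-3)·e^{-3·2.0} + (-1)·0·e^{-1·2.0} = (-3)·0.002479 + 0·0.135335 = -0.0074.

-0.0074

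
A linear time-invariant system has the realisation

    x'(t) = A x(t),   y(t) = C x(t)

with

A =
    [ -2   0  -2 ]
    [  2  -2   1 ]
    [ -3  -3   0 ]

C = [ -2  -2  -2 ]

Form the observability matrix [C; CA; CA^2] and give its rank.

3

CA = [[6, 10, 2]]
CA^2 = [[2, -26, -2]]
Observability matrix O = [C; CA; CA^2] = [[-2, -2, -2], [6, 10, 2], [2, -26, -2]]
det(O) = (-2)·(10·(-2) - 2·(-26)) - (-2)·(6·(-2) - 2·2) + (-2)·(6·(-26) - 10·2) = (-2)·32 - (-2)·(-16) + (-2)·(-176) = 256 ≠ 0, so rank(O) = 3.
rank(O) = 3 = n, so the pair (A, C) is completely observable.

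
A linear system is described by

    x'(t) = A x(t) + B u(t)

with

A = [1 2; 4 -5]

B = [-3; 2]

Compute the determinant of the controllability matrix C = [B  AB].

64

AB = [[1], [-22]]
Controllability matrix C = [B  AB] = [[-3, 1], [2, -22]]
det(C) = (-3)·(-22) - 1·2 = 66 - 2 = 64
Since det(C) ≠ 0, rank(C) = 2 and the system is completely controllable.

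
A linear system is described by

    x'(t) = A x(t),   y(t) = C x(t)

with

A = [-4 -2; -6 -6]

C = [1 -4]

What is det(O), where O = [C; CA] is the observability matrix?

102

CA = [[20, 22]]
Observability matrix O = [C; CA] = [[1, -4], [20, 22]]
det(O) = 1·22 - (-4)·20 = 22 - (-80) = 102
Since det(O) ≠ 0, rank(O) = 2 and the system is completely observable.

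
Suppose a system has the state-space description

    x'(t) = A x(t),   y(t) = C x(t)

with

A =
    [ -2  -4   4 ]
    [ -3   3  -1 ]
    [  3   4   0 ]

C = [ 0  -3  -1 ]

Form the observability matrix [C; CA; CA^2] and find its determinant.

CA = [[6, -13, 3]]
CA^2 = [[36, -51, 37]]
Observability matrix O = [C; CA; CA^2] = [[0, -3, -1], [6, -13, 3], [36, -51, 37]]
Expanding along the first row, det(O) = 0·((-13)·37 - 3·(-51)) - (-3)·(6·37 - 3·36) + (-1)·(6·(-51) - (-13)·36) = 0·(-328) - (-3)·114 + (-1)·162 = 180
Since det(O) ≠ 0, rank(O) = 3 and the system is completely observable.

180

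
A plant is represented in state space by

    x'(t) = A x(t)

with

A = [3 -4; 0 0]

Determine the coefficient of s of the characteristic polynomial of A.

For a 2×2 matrix, det(sI - A) = s^2 - (tr A)s + det A.
tr A = 3, det A = 0.
So p(s) = s^2 - 3s.
The coefficient of s is -3.

-3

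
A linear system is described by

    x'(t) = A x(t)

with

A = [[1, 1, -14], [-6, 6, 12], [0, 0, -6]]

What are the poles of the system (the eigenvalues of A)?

det(sI - A) = s^3 - (tr A)s^2 + (M11 + M22 + M33)s - det A, where Mii is the 2×2 principal minor of A obtained by deleting row i and column i.
tr A = 1 + 6 + (-6) = 1; M11 = 6·(-6) - 12·0 = -36 - 0 = -36; M22 = 1·(-6) - (-14)·0 = -6 - 0 = -6; M33 = 1·6 - 1·(-6) = 6 - (-6) = 12; sum of minors = -30.
det A = 1·(6·(-6) - 12·0) - 1·((-6)·(-6) - 12·0) + (-14)·((-6)·0 - 6·0) = 1·(-36) - 1·36 + (-14)·0 = -72.
So p(s) = det(sI - A) = s^3 - s^2 - 30s + 72.
Rational-root test: any integer root divides 72. Testing small divisors, s = 3 works: p(3) = 27 + (-9) + (-90) + 72 = 0, so (s - 3) is a factor.
Dividing, p(s) = (s - 3)(s^2 + 2s - 24).
Factor s^2 + 2s - 24: two numbers with sum -2 and product -24 are 4 and -6, so s^2 + 2s - 24 = (s - 4)(s + 6).
Hence p(s) = (s - 4) (s - 3) (s + 6), with roots -6, 3, 4.
At least one eigenvalue has non-negative real part, so the system is not asymptotically stable.

-6, 3, 4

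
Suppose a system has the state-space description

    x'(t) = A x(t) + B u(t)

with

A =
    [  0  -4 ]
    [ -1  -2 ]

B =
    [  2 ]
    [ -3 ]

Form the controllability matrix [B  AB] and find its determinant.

44

AB = [[12], [4]]
Controllability matrix C = [B  AB] = [[2, 12], [-3, 4]]
det(C) = 2·4 - 12·(-3) = 8 - (-36) = 44
Since det(C) ≠ 0, rank(C) = 2 and the system is completely controllable.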